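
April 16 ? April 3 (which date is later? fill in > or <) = >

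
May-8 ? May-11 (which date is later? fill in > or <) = <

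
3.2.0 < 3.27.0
True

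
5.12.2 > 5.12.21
False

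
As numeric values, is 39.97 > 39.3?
True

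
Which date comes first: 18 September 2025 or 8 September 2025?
8 September 2025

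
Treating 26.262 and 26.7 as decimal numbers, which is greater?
26.7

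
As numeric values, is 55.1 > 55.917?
False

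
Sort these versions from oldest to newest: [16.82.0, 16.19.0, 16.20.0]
[16.19.0, 16.20.0, 16.82.0]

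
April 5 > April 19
False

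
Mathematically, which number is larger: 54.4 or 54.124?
54.4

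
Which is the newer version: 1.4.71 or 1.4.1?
1.4.71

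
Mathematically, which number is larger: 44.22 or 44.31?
44.31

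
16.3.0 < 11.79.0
False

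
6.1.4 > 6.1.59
False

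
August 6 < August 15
True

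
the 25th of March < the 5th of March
False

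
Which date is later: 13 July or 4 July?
13 July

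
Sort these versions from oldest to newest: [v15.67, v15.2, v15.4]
[v15.2, v15.4, v15.67]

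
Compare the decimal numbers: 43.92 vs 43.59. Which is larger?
43.92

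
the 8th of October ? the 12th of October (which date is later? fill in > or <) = <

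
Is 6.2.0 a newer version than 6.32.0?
No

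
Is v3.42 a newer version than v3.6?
Yes. Version numbers are compared segment by segment as integers, not as decimals: minor version 42 > 6, so v3.42 > v3.6 (even though the decimal 3.42 < 3.6).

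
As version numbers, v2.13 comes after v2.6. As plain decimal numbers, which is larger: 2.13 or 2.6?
2.6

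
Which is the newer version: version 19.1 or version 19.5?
version 19.5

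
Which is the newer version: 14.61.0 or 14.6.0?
14.61.0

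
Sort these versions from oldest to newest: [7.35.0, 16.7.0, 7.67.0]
[7.35.0, 7.67.0, 16.7.0]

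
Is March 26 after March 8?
Yes. Day 26 comes after day 8 in March — this is a date comparison, not a decimal one (the decimal 3.26 would be smaller than 3.8).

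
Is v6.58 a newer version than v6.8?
Yes. Version numbers are compared segment by segment as integers, not as decimals: minor version 58 > 8, so v6.58 > v6.8 (even though the decimal 6.58 < 6.8).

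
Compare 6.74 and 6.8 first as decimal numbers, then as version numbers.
As decimals: 6.74 < 6.8. As versions: v6.74 > v6.8 (minor version 74 > 8).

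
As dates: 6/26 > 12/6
False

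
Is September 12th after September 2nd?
Yes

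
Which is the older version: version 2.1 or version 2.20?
version 2.1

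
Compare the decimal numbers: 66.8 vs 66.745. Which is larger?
66.8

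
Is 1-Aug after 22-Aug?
No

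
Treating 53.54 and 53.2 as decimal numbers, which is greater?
53.54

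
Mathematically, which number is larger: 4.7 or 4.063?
4.7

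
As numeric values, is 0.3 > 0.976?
False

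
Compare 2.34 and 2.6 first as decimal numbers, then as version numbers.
As decimals: 2.34 < 2.6. As versions: v2.34 > v2.6 (minor version 34 > 6).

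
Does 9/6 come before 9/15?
Yes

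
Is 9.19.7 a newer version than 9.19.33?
No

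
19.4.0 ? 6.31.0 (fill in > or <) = >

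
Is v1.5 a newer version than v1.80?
No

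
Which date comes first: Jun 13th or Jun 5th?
Jun 5th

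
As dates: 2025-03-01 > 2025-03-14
False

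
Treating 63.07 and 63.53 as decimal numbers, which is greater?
63.53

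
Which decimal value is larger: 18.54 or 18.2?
18.54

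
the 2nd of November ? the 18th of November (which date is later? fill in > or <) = <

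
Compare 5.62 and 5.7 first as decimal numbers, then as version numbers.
As decimals: 5.62 < 5.7. As versions: v5.62 > v5.7 (minor version 62 > 7).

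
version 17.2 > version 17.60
False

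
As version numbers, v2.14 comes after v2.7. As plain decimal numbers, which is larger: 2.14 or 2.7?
2.7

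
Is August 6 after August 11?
No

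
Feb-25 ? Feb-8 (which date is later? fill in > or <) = >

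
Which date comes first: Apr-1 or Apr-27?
Apr-1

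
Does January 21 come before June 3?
Yes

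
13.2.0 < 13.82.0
True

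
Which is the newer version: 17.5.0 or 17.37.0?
17.37.0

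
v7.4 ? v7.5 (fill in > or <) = <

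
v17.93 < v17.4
False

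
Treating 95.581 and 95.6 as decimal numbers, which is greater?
95.6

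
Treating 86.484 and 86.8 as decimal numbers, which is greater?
86.8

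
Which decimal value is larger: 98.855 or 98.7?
98.855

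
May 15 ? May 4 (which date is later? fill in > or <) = >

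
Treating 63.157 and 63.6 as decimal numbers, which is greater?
63.6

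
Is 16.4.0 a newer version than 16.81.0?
No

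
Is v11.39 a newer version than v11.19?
Yes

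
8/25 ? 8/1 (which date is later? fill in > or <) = >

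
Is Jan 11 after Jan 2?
Yes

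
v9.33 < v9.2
False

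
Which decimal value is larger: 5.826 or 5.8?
5.826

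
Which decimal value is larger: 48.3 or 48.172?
48.3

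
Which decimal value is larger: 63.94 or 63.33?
63.94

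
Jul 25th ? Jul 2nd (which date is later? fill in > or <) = >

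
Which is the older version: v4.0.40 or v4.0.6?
v4.0.6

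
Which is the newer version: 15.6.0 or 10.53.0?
15.6.0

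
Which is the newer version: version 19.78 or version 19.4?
version 19.78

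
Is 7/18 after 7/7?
Yes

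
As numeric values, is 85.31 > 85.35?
False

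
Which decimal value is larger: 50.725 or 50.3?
50.725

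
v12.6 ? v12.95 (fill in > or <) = <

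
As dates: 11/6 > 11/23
False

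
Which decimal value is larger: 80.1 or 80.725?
80.725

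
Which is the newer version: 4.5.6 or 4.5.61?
4.5.61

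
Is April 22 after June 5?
No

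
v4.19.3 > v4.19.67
False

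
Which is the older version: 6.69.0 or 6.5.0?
6.5.0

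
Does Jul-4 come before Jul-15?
Yes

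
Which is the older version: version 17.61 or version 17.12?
version 17.12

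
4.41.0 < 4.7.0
False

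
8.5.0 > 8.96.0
False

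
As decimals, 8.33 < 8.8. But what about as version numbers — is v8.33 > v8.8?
True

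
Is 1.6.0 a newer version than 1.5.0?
Yes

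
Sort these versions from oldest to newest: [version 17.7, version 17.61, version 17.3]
[version 17.3, version 17.7, version 17.61]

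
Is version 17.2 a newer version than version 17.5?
No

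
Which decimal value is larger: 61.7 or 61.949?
61.949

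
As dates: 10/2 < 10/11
True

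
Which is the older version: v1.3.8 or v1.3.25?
v1.3.8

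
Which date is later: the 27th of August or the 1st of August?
the 27th of August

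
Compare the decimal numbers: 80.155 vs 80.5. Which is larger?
80.5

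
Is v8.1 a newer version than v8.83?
No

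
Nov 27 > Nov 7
True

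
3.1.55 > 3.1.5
True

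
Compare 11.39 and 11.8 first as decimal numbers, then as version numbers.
As decimals: 11.39 < 11.8. As versions: v11.39 > v11.8 (minor version 39 > 8).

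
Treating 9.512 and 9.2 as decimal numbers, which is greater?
9.512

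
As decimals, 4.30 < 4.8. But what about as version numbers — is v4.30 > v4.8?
True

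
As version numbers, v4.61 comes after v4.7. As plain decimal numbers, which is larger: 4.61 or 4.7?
4.7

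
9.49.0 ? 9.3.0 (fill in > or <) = >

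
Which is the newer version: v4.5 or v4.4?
v4.5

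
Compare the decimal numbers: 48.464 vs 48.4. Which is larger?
48.464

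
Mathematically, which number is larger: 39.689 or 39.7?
39.7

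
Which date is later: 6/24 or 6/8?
6/24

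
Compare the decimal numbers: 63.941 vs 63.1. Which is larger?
63.941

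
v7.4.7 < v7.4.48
True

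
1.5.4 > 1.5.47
False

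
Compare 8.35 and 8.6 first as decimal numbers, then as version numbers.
As decimals: 8.35 < 8.6. As versions: v8.35 > v8.6 (minor version 35 > 6).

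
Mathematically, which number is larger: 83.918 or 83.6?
83.918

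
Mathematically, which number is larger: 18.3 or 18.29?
18.3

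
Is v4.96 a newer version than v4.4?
Yes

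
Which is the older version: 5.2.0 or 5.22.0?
5.2.0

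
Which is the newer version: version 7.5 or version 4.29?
version 7.5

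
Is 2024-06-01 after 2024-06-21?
No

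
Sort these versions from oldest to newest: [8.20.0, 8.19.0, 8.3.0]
[8.3.0, 8.19.0, 8.20.0]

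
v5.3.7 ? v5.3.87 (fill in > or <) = <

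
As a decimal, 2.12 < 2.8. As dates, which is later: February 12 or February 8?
February 12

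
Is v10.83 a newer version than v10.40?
Yes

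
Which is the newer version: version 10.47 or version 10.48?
version 10.48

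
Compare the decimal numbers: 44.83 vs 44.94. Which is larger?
44.94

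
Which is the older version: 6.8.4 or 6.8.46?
6.8.4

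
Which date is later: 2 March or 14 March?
14 March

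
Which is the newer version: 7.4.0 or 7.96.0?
7.96.0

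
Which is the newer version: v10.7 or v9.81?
v10.7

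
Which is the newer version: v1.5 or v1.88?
v1.88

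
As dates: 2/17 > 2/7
True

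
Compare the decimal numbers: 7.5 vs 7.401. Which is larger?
7.5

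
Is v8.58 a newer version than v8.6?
Yes. Version numbers are compared segment by segment as integers, not as decimals: minor version 58 > 6, so v8.58 > v8.6 (even though the decimal 8.58 < 8.6).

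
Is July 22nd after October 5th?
No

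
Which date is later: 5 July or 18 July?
18 July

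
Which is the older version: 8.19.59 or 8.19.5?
8.19.5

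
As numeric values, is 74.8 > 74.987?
False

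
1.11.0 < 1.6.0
False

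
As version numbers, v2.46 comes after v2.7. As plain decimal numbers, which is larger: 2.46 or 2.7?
2.7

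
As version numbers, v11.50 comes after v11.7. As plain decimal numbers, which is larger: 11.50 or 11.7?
11.7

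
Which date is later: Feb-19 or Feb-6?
Feb-19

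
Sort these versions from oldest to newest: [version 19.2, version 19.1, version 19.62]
[version 19.1, version 19.2, version 19.62]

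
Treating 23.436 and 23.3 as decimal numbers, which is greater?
23.436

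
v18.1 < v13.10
False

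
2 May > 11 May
False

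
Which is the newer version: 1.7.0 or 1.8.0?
1.8.0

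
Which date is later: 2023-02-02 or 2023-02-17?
2023-02-17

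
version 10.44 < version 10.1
False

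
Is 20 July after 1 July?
Yes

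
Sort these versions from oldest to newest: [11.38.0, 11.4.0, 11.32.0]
[11.4.0, 11.32.0, 11.38.0]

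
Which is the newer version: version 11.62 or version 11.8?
version 11.62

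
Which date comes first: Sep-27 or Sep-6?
Sep-6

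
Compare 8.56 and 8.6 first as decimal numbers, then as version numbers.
As decimals: 8.56 < 8.6. As versions: v8.56 > v8.6 (minor version 56 > 6).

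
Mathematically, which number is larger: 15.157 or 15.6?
15.6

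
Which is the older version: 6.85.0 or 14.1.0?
6.85.0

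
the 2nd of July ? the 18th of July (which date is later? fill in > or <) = <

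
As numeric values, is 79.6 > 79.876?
False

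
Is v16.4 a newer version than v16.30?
No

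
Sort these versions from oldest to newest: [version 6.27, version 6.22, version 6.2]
[version 6.2, version 6.22, version 6.27]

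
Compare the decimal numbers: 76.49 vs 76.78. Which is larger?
76.78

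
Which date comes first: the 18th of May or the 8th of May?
the 8th of May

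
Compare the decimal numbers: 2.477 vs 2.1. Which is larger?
2.477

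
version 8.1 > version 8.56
False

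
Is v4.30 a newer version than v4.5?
Yes. Version numbers are compared segment by segment as integers, not as decimals: minor version 30 > 5, so v4.30 > v4.5 (even though the decimal 4.30 < 4.5).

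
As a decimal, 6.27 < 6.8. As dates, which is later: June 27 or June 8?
June 27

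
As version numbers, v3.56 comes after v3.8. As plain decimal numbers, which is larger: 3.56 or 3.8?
3.8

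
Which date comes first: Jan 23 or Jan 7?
Jan 7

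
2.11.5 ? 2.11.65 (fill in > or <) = <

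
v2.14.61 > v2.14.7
True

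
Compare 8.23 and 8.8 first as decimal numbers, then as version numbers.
As decimals: 8.23 < 8.8. As versions: v8.23 > v8.8 (minor version 23 > 8).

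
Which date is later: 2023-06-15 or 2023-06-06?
2023-06-15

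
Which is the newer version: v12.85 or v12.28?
v12.85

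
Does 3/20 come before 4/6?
Yes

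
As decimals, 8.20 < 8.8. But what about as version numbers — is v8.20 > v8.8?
True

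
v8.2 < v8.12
True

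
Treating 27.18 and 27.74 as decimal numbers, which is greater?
27.74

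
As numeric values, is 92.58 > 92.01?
True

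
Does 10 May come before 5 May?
No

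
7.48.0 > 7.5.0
True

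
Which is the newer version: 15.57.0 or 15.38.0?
15.57.0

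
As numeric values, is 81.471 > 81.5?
False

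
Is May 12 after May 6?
Yes. Day 12 comes after day 6 in May — this is a date comparison, not a decimal one (the decimal 5.12 would be smaller than 5.6).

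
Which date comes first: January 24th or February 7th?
January 24th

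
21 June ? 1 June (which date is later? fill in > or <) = >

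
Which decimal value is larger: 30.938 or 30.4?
30.938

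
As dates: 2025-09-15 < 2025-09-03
False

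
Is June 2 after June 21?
No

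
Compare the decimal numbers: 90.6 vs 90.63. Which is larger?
90.63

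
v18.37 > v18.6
True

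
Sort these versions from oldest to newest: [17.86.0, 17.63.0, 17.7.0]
[17.7.0, 17.63.0, 17.86.0]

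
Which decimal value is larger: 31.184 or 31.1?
31.184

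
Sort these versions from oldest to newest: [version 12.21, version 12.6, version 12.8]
[version 12.6, version 12.8, version 12.21]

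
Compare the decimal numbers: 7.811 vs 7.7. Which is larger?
7.811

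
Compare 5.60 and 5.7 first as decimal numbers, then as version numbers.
As decimals: 5.60 < 5.7. As versions: v5.60 > v5.7 (minor version 60 > 7).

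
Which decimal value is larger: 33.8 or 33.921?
33.921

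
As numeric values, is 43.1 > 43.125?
False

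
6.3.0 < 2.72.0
False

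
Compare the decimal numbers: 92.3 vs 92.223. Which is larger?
92.3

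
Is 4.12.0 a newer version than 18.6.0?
No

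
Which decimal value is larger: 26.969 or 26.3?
26.969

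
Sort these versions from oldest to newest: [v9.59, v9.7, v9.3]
[v9.3, v9.7, v9.59]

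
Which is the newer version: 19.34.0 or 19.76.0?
19.76.0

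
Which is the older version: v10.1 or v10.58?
v10.1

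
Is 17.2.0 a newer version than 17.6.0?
No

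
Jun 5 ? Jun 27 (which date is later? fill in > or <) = <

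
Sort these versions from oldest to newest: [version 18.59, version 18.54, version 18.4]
[version 18.4, version 18.54, version 18.59]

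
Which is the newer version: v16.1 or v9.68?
v16.1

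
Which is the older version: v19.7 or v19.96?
v19.7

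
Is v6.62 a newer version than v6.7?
Yes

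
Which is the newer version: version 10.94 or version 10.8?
version 10.94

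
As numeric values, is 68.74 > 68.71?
True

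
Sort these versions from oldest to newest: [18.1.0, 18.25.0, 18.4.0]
[18.1.0, 18.4.0, 18.25.0]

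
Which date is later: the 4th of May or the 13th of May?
the 13th of May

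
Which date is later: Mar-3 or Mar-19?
Mar-19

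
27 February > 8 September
False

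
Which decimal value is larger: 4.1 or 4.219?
4.219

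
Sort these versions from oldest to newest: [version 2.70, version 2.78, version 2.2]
[version 2.2, version 2.70, version 2.78]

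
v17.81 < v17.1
False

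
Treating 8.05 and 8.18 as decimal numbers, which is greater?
8.18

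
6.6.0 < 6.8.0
True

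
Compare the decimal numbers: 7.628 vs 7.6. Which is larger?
7.628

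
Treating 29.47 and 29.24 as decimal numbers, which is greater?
29.47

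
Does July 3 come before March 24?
No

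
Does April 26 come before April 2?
No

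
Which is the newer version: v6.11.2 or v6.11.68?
v6.11.68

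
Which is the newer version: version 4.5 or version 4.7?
version 4.7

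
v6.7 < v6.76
True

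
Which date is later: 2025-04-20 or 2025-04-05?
2025-04-20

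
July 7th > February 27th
True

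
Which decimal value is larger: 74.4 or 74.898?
74.898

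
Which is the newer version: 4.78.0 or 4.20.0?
4.78.0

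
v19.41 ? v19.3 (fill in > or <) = >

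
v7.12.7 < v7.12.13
True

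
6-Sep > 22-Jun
True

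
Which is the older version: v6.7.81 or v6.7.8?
v6.7.8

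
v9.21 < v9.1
False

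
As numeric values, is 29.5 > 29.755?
False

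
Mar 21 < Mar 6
False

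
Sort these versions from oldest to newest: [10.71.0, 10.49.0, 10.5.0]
[10.5.0, 10.49.0, 10.71.0]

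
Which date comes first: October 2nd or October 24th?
October 2nd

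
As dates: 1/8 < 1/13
True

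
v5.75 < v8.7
True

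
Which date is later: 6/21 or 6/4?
6/21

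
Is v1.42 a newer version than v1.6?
Yes. Version numbers are compared segment by segment as integers, not as decimals: minor version 42 > 6, so v1.42 > v1.6 (even though the decimal 1.42 < 1.6).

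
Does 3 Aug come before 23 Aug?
Yes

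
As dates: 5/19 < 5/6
False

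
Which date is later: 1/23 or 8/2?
8/2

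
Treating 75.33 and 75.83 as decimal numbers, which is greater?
75.83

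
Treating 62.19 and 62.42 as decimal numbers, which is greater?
62.42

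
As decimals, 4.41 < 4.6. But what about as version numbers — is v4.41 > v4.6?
True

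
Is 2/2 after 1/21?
Yes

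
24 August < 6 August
False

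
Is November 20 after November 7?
Yes. Day 20 comes after day 7 in November — this is a date comparison, not a decimal one (the decimal 11.20 would be smaller than 11.7).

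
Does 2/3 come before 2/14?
Yes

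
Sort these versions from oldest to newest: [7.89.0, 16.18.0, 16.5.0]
[7.89.0, 16.5.0, 16.18.0]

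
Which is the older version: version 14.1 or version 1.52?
version 1.52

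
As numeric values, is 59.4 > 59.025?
True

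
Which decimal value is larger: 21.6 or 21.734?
21.734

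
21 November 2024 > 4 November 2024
True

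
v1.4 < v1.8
True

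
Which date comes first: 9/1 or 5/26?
5/26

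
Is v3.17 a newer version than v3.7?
Yes. Version numbers are compared segment by segment as integers, not as decimals: minor version 17 > 7, so v3.17 > v3.7 (even though the decimal 3.17 < 3.7).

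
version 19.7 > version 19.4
True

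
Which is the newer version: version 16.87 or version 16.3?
version 16.87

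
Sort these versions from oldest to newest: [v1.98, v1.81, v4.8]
[v1.81, v1.98, v4.8]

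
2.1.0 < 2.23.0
True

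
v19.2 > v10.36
True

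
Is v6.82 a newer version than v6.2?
Yes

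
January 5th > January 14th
False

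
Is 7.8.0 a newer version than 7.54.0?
No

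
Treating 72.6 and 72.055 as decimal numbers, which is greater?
72.6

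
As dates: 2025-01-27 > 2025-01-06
True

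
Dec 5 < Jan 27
False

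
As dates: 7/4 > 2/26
True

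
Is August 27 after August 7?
Yes. Day 27 comes after day 7 in August — this is a date comparison, not a decimal one (the decimal 8.27 would be smaller than 8.7).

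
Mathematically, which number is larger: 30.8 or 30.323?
30.8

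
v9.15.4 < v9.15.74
True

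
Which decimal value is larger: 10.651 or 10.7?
10.7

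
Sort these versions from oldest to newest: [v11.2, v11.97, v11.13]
[v11.2, v11.13, v11.97]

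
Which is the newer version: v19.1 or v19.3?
v19.3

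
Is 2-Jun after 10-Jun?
No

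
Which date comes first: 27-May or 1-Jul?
27-May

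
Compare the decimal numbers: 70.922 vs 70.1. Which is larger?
70.922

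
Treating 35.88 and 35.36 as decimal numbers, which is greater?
35.88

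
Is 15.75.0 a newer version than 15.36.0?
Yes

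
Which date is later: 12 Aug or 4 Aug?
12 Aug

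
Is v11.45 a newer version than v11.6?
Yes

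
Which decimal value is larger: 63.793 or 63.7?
63.793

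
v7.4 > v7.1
True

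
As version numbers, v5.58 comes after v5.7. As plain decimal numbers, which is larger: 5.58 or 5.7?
5.7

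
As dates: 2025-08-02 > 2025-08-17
False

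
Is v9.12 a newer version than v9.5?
Yes. Version numbers are compared segment by segment as integers, not as decimals: minor version 12 > 5, so v9.12 > v9.5 (even though the decimal 9.12 < 9.5).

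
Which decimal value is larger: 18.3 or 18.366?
18.366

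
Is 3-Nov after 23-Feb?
Yes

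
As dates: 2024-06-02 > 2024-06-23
False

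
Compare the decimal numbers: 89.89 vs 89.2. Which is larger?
89.89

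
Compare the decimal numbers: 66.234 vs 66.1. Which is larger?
66.234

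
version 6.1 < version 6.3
True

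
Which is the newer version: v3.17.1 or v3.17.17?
v3.17.17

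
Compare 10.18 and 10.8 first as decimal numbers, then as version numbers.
As decimals: 10.18 < 10.8. As versions: v10.18 > v10.8 (minor version 18 > 8).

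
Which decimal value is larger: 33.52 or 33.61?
33.61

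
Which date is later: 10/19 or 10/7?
10/19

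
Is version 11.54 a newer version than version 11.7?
Yes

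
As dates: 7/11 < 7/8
False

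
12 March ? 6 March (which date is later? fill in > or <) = >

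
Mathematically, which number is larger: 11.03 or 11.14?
11.14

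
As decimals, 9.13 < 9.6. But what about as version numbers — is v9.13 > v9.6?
True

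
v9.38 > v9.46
False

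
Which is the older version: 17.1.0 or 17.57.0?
17.1.0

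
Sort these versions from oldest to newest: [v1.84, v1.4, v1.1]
[v1.1, v1.4, v1.84]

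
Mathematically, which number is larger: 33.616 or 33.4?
33.616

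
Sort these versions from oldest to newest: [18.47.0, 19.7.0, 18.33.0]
[18.33.0, 18.47.0, 19.7.0]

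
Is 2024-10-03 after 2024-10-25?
No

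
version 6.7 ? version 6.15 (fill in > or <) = <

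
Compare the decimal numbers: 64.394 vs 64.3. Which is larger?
64.394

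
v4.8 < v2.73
False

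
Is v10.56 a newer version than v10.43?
Yes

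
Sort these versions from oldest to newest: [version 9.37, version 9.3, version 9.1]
[version 9.1, version 9.3, version 9.37]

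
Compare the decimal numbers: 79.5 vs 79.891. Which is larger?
79.891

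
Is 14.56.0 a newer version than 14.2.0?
Yes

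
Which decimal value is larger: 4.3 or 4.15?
4.3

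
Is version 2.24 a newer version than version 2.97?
No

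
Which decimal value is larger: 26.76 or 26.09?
26.76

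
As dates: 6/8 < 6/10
True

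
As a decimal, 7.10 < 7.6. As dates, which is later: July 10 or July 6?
July 10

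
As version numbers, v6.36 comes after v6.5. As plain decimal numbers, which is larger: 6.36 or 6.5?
6.5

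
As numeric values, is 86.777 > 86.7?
True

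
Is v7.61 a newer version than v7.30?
Yes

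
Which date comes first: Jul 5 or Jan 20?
Jan 20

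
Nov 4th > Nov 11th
False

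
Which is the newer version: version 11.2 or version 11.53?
version 11.53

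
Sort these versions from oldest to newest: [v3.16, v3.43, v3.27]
[v3.16, v3.27, v3.43]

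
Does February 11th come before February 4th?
No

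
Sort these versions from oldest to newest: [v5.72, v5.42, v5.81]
[v5.42, v5.72, v5.81]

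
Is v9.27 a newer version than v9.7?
Yes. Version numbers are compared segment by segment as integers, not as decimals: minor version 27 > 7, so v9.27 > v9.7 (even though the decimal 9.27 < 9.7).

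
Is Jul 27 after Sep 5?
No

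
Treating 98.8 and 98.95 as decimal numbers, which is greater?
98.95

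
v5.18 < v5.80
True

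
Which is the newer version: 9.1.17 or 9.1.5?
9.1.17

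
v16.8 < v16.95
True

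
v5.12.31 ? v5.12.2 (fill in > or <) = >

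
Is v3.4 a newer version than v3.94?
No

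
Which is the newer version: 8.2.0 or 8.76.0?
8.76.0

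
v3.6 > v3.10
False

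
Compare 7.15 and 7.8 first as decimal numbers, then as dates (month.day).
As decimals: 7.15 < 7.8. As dates: 7/15 is later than 7/8 (day 15 > day 8).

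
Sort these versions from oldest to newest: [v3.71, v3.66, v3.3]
[v3.3, v3.66, v3.71]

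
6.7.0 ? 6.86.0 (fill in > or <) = <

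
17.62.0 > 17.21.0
True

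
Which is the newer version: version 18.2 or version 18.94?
version 18.94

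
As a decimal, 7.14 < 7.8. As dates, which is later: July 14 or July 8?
July 14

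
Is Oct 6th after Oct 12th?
No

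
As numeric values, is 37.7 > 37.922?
False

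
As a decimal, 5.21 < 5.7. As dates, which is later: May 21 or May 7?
May 21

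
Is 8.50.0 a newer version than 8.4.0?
Yes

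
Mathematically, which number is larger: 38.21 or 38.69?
38.69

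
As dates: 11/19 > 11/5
True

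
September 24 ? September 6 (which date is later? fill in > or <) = >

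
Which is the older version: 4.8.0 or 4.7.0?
4.7.0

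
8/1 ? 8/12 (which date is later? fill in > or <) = <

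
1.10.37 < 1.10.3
False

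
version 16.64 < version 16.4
False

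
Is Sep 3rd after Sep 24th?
No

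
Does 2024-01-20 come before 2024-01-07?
No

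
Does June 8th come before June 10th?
Yes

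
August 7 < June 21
False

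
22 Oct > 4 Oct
True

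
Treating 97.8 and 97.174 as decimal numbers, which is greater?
97.8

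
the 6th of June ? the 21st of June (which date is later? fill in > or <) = <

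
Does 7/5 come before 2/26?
No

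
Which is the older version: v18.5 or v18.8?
v18.5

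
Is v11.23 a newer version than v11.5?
Yes. Version numbers are compared segment by segment as integers, not as decimals: minor version 23 > 5, so v11.23 > v11.5 (even though the decimal 11.23 < 11.5).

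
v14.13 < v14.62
True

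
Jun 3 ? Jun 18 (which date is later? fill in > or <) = <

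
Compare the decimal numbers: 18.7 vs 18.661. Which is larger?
18.7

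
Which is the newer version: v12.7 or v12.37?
v12.37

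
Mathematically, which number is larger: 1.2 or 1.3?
1.3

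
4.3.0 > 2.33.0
True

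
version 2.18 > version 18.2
False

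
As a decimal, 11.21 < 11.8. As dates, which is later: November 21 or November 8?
November 21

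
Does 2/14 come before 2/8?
No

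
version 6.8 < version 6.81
True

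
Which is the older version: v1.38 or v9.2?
v1.38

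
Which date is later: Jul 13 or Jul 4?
Jul 13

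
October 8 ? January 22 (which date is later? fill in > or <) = >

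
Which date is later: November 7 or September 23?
November 7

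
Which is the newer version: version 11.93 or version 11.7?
version 11.93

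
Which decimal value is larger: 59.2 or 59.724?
59.724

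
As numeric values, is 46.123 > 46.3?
False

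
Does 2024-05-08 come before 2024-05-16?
Yes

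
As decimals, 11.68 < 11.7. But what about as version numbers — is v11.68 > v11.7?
True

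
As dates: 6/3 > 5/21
True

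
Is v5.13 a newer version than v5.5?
Yes. Version numbers are compared segment by segment as integers, not as decimals: minor version 13 > 5, so v5.13 > v5.5 (even though the decimal 5.13 < 5.5).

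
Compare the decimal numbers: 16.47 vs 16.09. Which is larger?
16.47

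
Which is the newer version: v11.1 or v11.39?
v11.39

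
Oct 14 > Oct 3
True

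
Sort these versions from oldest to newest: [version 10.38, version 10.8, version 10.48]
[version 10.8, version 10.38, version 10.48]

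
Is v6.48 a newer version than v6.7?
Yes. Version numbers are compared segment by segment as integers, not as decimals: minor version 48 > 7, so v6.48 > v6.7 (even though the decimal 6.48 < 6.7).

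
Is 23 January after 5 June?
No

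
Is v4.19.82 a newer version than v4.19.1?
Yes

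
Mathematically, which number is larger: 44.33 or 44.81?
44.81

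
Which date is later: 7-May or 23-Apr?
7-May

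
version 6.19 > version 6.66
False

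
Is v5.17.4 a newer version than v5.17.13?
No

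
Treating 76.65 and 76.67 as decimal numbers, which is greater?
76.67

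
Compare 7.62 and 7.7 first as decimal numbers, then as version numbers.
As decimals: 7.62 < 7.7. As versions: v7.62 > v7.7 (minor version 62 > 7).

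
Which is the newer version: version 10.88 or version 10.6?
version 10.88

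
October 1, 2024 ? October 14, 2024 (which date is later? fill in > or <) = <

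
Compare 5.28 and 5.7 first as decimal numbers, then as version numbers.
As decimals: 5.28 < 5.7. As versions: v5.28 > v5.7 (minor version 28 > 7).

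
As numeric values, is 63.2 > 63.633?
False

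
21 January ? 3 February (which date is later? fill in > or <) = <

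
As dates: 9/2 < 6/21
False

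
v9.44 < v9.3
False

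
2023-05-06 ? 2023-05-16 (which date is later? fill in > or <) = <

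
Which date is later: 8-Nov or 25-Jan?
8-Nov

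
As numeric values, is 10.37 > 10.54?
False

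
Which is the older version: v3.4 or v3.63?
v3.4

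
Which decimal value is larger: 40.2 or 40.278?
40.278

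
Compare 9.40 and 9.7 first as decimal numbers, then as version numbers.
As decimals: 9.40 < 9.7. As versions: v9.40 > v9.7 (minor version 40 > 7).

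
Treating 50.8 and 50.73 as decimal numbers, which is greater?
50.8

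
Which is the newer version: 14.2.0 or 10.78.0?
14.2.0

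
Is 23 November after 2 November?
Yes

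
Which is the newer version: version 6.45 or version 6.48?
version 6.48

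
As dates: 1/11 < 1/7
False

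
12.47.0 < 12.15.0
False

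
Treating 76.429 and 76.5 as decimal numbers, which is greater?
76.5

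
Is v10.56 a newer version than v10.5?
Yes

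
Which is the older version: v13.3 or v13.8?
v13.3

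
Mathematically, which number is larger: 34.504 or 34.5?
34.504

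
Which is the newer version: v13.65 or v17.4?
v17.4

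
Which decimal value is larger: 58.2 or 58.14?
58.2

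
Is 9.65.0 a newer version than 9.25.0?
Yes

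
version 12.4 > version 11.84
True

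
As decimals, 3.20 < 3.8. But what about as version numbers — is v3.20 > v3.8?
True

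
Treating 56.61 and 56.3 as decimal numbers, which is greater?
56.61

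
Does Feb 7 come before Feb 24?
Yes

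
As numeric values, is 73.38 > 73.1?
True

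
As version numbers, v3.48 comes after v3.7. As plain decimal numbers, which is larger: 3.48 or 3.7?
3.7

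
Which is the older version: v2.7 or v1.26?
v1.26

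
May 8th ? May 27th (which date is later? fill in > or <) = <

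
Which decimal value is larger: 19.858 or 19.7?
19.858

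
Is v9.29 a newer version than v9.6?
Yes. Version numbers are compared segment by segment as integers, not as decimals: minor version 29 > 6, so v9.29 > v9.6 (even though the decimal 9.29 < 9.6).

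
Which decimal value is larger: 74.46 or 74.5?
74.5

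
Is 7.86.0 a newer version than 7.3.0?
Yes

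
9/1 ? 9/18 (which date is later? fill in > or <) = <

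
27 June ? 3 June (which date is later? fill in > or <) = >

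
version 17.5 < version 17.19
True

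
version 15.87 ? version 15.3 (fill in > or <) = >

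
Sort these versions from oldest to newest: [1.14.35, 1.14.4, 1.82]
[1.14.4, 1.14.35, 1.82]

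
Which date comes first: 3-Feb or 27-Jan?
27-Jan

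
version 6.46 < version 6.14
False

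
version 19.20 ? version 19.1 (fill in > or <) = >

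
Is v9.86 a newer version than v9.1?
Yes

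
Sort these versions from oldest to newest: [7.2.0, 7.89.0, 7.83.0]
[7.2.0, 7.83.0, 7.89.0]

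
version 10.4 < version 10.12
True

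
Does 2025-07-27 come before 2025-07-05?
No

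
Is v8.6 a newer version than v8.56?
No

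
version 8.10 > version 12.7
False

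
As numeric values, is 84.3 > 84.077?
True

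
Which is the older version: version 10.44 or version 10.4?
version 10.4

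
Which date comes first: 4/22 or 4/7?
4/7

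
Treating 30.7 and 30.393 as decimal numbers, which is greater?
30.7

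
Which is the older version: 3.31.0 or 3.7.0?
3.7.0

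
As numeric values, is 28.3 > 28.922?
False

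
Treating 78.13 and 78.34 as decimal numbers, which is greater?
78.34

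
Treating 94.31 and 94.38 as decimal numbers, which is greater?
94.38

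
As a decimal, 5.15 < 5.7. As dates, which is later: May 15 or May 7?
May 15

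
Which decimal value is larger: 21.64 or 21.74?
21.74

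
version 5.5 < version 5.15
True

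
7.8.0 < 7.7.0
False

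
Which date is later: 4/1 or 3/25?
4/1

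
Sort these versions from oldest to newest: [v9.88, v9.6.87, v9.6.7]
[v9.6.7, v9.6.87, v9.88]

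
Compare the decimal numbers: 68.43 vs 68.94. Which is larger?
68.94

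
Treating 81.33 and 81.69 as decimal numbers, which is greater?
81.69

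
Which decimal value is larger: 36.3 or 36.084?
36.3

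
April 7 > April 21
False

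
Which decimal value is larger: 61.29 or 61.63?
61.63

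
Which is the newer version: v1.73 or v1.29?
v1.73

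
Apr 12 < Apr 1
False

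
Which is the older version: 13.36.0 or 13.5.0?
13.5.0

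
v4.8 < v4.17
True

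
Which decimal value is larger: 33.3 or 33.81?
33.81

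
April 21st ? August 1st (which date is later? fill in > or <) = <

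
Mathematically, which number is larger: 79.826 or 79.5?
79.826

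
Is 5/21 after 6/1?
No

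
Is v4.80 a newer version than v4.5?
Yes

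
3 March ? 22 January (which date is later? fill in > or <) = >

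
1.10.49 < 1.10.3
False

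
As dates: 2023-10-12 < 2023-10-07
False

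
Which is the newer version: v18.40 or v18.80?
v18.80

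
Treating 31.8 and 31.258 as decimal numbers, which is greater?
31.8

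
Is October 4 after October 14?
No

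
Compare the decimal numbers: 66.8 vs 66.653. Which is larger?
66.8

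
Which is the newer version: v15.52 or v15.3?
v15.52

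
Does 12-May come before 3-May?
No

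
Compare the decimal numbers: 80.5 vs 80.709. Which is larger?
80.709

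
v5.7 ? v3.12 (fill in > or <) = >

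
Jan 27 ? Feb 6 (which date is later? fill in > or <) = <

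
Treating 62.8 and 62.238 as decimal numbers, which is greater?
62.8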